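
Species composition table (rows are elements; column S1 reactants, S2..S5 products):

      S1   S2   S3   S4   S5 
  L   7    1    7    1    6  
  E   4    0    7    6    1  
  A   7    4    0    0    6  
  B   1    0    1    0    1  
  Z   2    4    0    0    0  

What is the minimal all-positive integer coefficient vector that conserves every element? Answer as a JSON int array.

L: 6·7 = 42 | 3·1+1·7+2·1+5·6 = 42
E: 6·4 = 24 | 3·0+1·7+2·6+5·1 = 24
A: 6·7 = 42 | 3·4+1·0+2·0+5·6 = 42
B: 6·1 = 6 | 3·0+1·1+2·0+5·1 = 6
Z: 6·2 = 12 | 3·4+1·0+2·0+5·0 = 12
gcd(6,3,1,2,5) = 1

Coefficients: [6, 3, 1, 2, 5]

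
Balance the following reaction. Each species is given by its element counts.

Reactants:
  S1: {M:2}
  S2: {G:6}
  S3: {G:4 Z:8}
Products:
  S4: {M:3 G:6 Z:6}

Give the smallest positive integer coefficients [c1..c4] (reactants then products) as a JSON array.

Coefficients: [6, 2, 3, 4]

M: 6·2+2·0+3·0 = 12 | 4·3 = 12
G: 6·0+2·6+3·4 = 24 | 4·6 = 24
Z: 6·0+2·0+3·8 = 24 | 4·6 = 24
gcd(6,2,3,4) = 1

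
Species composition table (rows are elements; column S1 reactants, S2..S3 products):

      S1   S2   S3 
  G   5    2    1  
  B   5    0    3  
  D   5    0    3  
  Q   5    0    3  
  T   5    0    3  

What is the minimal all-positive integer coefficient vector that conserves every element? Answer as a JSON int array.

G: 3·5 = 15 | 5·2+5·1 = 15
B: 3·5 = 15 | 5·0+5·3 = 15
D: 3·5 = 15 | 5·0+5·3 = 15
Q: 3·5 = 15 | 5·0+5·3 = 15
T: 3·5 = 15 | 5·0+5·3 = 15
gcd(3,5,5) = 1

Coefficients: [3, 5, 5]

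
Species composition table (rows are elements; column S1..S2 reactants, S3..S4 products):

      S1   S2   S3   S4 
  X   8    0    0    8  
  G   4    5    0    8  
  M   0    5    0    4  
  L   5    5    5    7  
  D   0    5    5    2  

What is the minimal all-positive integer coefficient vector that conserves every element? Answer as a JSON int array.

X: 5·8+4·0 = 40 | 2·0+5·8 = 40
G: 5·4+4·5 = 40 | 2·0+5·8 = 40
M: 5·0+4·5 = 20 | 2·0+5·4 = 20
L: 5·5+4·5 = 45 | 2·5+5·7 = 45
D: 5·0+4·5 = 20 | 2·5+5·2 = 20
gcd(5,4,2,5) = 1

Coefficients: [5, 4, 2, 5]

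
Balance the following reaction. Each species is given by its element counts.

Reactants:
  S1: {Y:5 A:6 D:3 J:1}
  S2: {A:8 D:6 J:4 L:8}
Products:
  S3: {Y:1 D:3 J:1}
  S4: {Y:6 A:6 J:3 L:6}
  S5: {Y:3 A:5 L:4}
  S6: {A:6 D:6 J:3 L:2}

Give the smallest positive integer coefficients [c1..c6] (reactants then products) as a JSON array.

Coefficients: [4, 4, 2, 1, 4, 5]

Y: 4·5+4·0 = 20 | 2·1+1·6+4·3+5·0 = 20
A: 4·6+4·8 = 56 | 2·0+1·6+4·5+5·6 = 56
D: 4·3+4·6 = 36 | 2·3+1·0+4·0+5·6 = 36
J: 4·1+4·4 = 20 | 2·1+1·3+4·0+5·3 = 20
L: 4·0+4·8 = 32 | 2·0+1·6+4·4+5·2 = 32
gcd(4,4,2,1,4,5) = 1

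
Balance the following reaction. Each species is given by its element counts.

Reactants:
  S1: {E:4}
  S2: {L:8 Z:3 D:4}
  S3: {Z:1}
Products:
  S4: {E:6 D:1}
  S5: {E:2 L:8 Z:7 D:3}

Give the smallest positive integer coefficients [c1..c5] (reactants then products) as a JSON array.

Coefficients: [2, 1, 4, 1, 1]

E: 2·4+1·0+4·0 = 8 | 1·6+1·2 = 8
L: 2·0+1·8+4·0 = 8 | 1·0+1·8 = 8
Z: 2·0+1·3+4·1 = 7 | 1·0+1·7 = 7
D: 2·0+1·4+4·0 = 4 | 1·1+1·3 = 4
gcd(2,1,4,1,1) = 1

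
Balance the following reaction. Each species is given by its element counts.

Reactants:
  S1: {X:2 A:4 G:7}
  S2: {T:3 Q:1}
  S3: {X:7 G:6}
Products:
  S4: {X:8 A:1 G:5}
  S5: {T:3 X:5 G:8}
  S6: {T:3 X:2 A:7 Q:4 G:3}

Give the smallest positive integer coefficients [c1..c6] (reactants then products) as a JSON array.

T: 2·0+4·3+3·0 = 12 | 1·0+3·3+1·3 = 12
X: 2·2+4·0+3·7 = 25 | 1·8+3·5+1·2 = 25
A: 2·4+4·0+3·0 = 8 | 1·1+3·0+1·7 = 8
Q: 2·0+4·1+3·0 = 4 | 1·0+3·0+1·4 = 4
G: 2·7+4·0+3·6 = 32 | 1·5+3·8+1·3 = 32
gcd(2,4,3,1,3,1) = 1

Coefficients: [2, 4, 3, 1, 3, 1]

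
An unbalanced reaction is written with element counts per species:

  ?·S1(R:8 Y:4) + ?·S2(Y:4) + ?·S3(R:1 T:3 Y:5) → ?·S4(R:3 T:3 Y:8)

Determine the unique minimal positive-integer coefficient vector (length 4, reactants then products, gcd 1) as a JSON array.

Coefficients: [1, 2, 4, 4]

R: 1·8+2·0+4·1 = 12 | 4·3 = 12
T: 1·0+2·0+4·3 = 12 | 4·3 = 12
Y: 1·4+2·4+4·5 = 32 | 4·8 = 32
gcd(1,2,4,4) = 1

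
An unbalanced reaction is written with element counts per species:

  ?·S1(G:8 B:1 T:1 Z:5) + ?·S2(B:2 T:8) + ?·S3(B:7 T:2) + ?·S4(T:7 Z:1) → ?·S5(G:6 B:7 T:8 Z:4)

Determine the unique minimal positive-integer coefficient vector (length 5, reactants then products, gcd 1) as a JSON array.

G: 3·8+2·0+3·0+1·0 = 24 | 4·6 = 24
B: 3·1+2·2+3·7+1·0 = 28 | 4·7 = 28
T: 3·1+2·8+3·2+1·7 = 32 | 4·8 = 32
Z: 3·5+2·0+3·0+1·1 = 16 | 4·4 = 16
gcd(3,2,3,1,4) = 1

Coefficients: [3, 2, 3, 1, 4]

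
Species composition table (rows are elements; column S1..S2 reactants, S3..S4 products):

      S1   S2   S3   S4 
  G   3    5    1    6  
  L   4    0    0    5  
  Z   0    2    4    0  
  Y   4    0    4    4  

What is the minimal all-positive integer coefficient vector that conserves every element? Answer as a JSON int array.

G: 5·3+2·5 = 25 | 1·1+4·6 = 25
L: 5·4+2·0 = 20 | 1·0+4·5 = 20
Z: 5·0+2·2 = 4 | 1·4+4·0 = 4
Y: 5·4+2·0 = 20 | 1·4+4·4 = 20
gcd(5,2,1,4) = 1

Coefficients: [5, 2, 1, 4]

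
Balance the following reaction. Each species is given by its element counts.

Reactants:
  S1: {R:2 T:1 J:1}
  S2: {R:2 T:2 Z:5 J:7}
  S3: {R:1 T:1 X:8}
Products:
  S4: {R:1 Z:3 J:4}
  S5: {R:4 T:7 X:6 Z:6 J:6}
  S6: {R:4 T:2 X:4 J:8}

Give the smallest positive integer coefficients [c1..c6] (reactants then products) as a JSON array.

Coefficients: [2, 6, 2, 6, 2, 1]

R: 2·2+6·2+2·1 = 18 | 6·1+2·4+1·4 = 18
T: 2·1+6·2+2·1 = 16 | 6·0+2·7+1·2 = 16
X: 2·0+6·0+2·8 = 16 | 6·0+2·6+1·4 = 16
Z: 2·0+6·5+2·0 = 30 | 6·3+2·6+1·0 = 30
J: 2·1+6·7+2·0 = 44 | 6·4+2·6+1·8 = 44
gcd(2,6,2,6,2,1) = 1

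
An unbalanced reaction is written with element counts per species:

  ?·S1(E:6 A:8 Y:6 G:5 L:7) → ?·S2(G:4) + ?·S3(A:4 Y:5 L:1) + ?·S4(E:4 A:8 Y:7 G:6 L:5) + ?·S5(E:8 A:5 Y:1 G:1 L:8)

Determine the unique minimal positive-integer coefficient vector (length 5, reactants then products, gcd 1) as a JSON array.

Coefficients: [6, 5, 5, 1, 4]

E: 6·6 = 36 | 5·0+5·0+1·4+4·8 = 36
A: 6·8 = 48 | 5·0+5·4+1·8+4·5 = 48
Y: 6·6 = 36 | 5·0+5·5+1·7+4·1 = 36
G: 6·5 = 30 | 5·4+5·0+1·6+4·1 = 30
L: 6·7 = 42 | 5·0+5·1+1·5+4·8 = 42
gcd(6,5,5,1,4) = 1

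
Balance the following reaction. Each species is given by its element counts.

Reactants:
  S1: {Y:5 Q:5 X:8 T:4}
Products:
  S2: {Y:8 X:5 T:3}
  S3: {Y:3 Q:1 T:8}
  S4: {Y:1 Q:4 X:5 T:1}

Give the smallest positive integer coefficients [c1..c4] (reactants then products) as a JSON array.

Y: 5·5 = 25 | 2·8+1·3+6·1 = 25
Q: 5·5 = 25 | 2·0+1·1+6·4 = 25
X: 5·8 = 40 | 2·5+1·0+6·5 = 40
T: 5·4 = 20 | 2·3+1·8+6·1 = 20
gcd(5,2,1,6) = 1

Coefficients: [5, 2, 1, 6]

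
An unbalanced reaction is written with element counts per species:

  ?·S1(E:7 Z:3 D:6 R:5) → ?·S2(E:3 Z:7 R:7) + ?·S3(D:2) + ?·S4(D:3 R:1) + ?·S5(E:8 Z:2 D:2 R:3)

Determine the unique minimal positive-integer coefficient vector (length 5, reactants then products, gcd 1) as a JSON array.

Coefficients: [5, 1, 2, 6, 4]

E: 5·7 = 35 | 1·3+2·0+6·0+4·8 = 35
Z: 5·3 = 15 | 1·7+2·0+6·0+4·2 = 15
D: 5·6 = 30 | 1·0+2·2+6·3+4·2 = 30
R: 5·5 = 25 | 1·7+2·0+6·1+4·3 = 25
gcd(5,1,2,6,4) = 1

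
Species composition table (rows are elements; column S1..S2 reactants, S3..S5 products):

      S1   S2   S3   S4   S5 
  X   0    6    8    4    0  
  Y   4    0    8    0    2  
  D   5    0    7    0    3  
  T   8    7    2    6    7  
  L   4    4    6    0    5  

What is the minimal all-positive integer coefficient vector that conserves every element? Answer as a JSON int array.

X: 5·0+4·6 = 24 | 1·8+4·4+6·0 = 24
Y: 5·4+4·0 = 20 | 1·8+4·0+6·2 = 20
D: 5·5+4·0 = 25 | 1·7+4·0+6·3 = 25
T: 5·8+4·7 = 68 | 1·2+4·6+6·7 = 68
L: 5·4+4·4 = 36 | 1·6+4·0+6·5 = 36
gcd(5,4,1,4,6) = 1

Coefficients: [5, 4, 1, 4, 6]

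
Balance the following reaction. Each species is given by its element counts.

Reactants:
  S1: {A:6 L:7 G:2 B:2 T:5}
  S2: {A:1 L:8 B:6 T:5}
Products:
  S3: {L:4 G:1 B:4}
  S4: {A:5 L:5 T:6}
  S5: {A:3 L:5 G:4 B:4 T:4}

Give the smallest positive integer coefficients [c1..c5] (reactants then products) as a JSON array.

Coefficients: [5, 3, 6, 6, 1]

A: 5·6+3·1 = 33 | 6·0+6·5+1·3 = 33
L: 5·7+3·8 = 59 | 6·4+6·5+1·5 = 59
G: 5·2+3·0 = 10 | 6·1+6·0+1·4 = 10
B: 5·2+3·6 = 28 | 6·4+6·0+1·4 = 28
T: 5·5+3·5 = 40 | 6·0+6·6+1·4 = 40
gcd(5,3,6,6,1) = 1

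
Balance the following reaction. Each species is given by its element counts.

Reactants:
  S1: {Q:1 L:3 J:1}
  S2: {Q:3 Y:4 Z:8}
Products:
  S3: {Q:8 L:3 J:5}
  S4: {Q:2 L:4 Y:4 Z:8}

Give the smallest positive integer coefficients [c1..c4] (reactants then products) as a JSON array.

Coefficients: [5, 3, 1, 3]

Q: 5·1+3·3 = 14 | 1·8+3·2 = 14
L: 5·3+3·0 = 15 | 1·3+3·4 = 15
J: 5·1+3·0 = 5 | 1·5+3·0 = 5
Y: 5·0+3·4 = 12 | 1·0+3·4 = 12
Z: 5·0+3·8 = 24 | 1·0+3·8 = 24
gcd(5,3,1,3) = 1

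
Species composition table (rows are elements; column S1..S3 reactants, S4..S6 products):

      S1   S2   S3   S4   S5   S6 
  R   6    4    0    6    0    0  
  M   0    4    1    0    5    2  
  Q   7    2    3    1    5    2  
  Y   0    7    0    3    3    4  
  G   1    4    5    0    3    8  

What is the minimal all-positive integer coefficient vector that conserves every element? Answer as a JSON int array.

Coefficients: [2, 6, 2, 6, 4, 3]

R: 2·6+6·4+2·0 = 36 | 6·6+4·0+3·0 = 36
M: 2·0+6·4+2·1 = 26 | 6·0+4·5+3·2 = 26
Q: 2·7+6·2+2·3 = 32 | 6·1+4·5+3·2 = 32
Y: 2·0+6·7+2·0 = 42 | 6·3+4·3+3·4 = 42
G: 2·1+6·4+2·5 = 36 | 6·0+4·3+3·8 = 36
gcd(2,6,2,6,4,3) = 1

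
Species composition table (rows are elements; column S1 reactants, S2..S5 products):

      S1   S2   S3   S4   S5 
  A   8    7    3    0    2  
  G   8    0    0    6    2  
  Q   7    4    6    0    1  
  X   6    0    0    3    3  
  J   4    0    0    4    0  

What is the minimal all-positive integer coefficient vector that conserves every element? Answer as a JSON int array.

Coefficients: [5, 3, 3, 5, 5]

A: 5·8 = 40 | 3·7+3·3+5·0+5·2 = 40
G: 5·8 = 40 | 3·0+3·0+5·6+5·2 = 40
Q: 5·7 = 35 | 3·4+3·6+5·0+5·1 = 35
X: 5·6 = 30 | 3·0+3·0+5·3+5·3 = 30
J: 5·4 = 20 | 3·0+3·0+5·4+5·0 = 20
gcd(5,3,3,5,5) = 1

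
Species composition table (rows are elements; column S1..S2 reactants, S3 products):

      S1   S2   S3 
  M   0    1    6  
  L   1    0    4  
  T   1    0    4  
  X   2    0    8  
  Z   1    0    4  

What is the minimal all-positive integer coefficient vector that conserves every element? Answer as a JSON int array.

Coefficients: [4, 6, 1]

M: 4·0+6·1 = 6 | 1·6 = 6
L: 4·1+6·0 = 4 | 1·4 = 4
T: 4·1+6·0 = 4 | 1·4 = 4
X: 4·2+6·0 = 8 | 1·8 = 8
Z: 4·1+6·0 = 4 | 1·4 = 4
gcd(4,6,1) = 1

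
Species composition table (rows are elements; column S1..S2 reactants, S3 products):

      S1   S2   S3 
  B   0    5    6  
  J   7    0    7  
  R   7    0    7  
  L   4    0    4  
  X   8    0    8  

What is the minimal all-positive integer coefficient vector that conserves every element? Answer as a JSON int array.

Coefficients: [5, 6, 5]

B: 5·0+6·5 = 30 | 5·6 = 30
J: 5·7+6·0 = 35 | 5·7 = 35
R: 5·7+6·0 = 35 | 5·7 = 35
L: 5·4+6·0 = 20 | 5·4 = 20
X: 5·8+6·0 = 40 | 5·8 = 40
gcd(5,6,5) = 1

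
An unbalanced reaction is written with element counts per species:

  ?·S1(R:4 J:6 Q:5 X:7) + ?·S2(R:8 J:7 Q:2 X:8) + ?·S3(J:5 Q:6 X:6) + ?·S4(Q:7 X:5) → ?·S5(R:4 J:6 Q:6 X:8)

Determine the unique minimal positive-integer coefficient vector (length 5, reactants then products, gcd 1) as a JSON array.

Coefficients: [3, 1, 1, 1, 5]

R: 3·4+1·8+1·0+1·0 = 20 | 5·4 = 20
J: 3·6+1·7+1·5+1·0 = 30 | 5·6 = 30
Q: 3·5+1·2+1·6+1·7 = 30 | 5·6 = 30
X: 3·7+1·8+1·6+1·5 = 40 | 5·8 = 40
gcd(3,1,1,1,5) = 1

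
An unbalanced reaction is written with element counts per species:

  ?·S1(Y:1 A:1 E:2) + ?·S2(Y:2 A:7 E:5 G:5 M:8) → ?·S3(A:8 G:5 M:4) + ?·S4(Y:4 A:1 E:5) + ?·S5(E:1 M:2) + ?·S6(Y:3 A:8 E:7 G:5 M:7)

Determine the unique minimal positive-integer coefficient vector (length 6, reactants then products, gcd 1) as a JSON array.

Y: 6·1+5·2 = 16 | 1·0+1·4+4·0+4·3 = 16
A: 6·1+5·7 = 41 | 1·8+1·1+4·0+4·8 = 41
E: 6·2+5·5 = 37 | 1·0+1·5+4·1+4·7 = 37
G: 6·0+5·5 = 25 | 1·5+1·0+4·0+4·5 = 25
M: 6·0+5·8 = 40 | 1·4+1·0+4·2+4·7 = 40
gcd(6,5,1,1,4,4) = 1

Coefficients: [6, 5, 1, 1, 4, 4]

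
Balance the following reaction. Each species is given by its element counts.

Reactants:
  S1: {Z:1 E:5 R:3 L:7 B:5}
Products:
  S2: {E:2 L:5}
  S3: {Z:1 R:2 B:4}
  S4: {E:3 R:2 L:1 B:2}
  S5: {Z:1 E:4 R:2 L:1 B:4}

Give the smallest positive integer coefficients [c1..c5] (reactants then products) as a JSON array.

Coefficients: [4, 5, 3, 2, 1]

Z: 4·1 = 4 | 5·0+3·1+2·0+1·1 = 4
E: 4·5 = 20 | 5·2+3·0+2·3+1·4 = 20
R: 4·3 = 12 | 5·0+3·2+2·2+1·2 = 12
L: 4·7 = 28 | 5·5+3·0+2·1+1·1 = 28
B: 4·5 = 20 | 5·0+3·4+2·2+1·4 = 20
gcd(4,5,3,2,1) = 1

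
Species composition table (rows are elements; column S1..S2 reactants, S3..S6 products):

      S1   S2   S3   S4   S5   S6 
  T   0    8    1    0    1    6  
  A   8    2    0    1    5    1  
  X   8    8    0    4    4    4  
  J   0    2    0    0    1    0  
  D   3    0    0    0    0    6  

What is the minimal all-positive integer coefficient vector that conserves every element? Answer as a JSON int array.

Coefficients: [4, 3, 6, 6, 6, 2]

T: 4·0+3·8 = 24 | 6·1+6·0+6·1+2·6 = 24
A: 4·8+3·2 = 38 | 6·0+6·1+6·5+2·1 = 38
X: 4·8+3·8 = 56 | 6·0+6·4+6·4+2·4 = 56
J: 4·0+3·2 = 6 | 6·0+6·0+6·1+2·0 = 6
D: 4·3+3·0 = 12 | 6·0+6·0+6·0+2·6 = 12
gcd(4,3,6,6,6,2) = 1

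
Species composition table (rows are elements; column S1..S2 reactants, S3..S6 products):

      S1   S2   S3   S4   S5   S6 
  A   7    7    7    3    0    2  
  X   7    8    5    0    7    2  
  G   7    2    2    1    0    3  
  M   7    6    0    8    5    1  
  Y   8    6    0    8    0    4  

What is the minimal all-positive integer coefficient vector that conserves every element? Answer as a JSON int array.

A: 3·7+4·7 = 49 | 4·7+3·3+3·0+6·2 = 49
X: 3·7+4·8 = 53 | 4·5+3·0+3·7+6·2 = 53
G: 3·7+4·2 = 29 | 4·2+3·1+3·0+6·3 = 29
M: 3·7+4·6 = 45 | 4·0+3·8+3·5+6·1 = 45
Y: 3·8+4·6 = 48 | 4·0+3·8+3·0+6·4 = 48
gcd(3,4,4,3,3,6) = 1

Coefficients: [3, 4, 4, 3, 3, 6]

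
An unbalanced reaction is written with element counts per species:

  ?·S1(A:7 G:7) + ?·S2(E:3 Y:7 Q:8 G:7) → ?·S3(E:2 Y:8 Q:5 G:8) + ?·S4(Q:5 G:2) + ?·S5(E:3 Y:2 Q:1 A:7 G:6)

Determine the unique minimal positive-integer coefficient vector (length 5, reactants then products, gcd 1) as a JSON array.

Coefficients: [2, 4, 3, 3, 2]

E: 2·0+4·3 = 12 | 3·2+3·0+2·3 = 12
Y: 2·0+4·7 = 28 | 3·8+3·0+2·2 = 28
Q: 2·0+4·8 = 32 | 3·5+3·5+2·1 = 32
A: 2·7+4·0 = 14 | 3·0+3·0+2·7 = 14
G: 2·7+4·7 = 42 | 3·8+3·2+2·6 = 42
gcd(2,4,3,3,2) = 1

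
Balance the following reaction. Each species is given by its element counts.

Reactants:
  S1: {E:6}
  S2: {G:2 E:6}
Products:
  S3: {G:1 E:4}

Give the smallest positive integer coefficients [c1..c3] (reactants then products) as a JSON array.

G: 1·0+3·2 = 6 | 6·1 = 6
E: 1·6+3·6 = 24 | 6·4 = 24
gcd(1,3,6) = 1

Coefficients: [1, 3, 6]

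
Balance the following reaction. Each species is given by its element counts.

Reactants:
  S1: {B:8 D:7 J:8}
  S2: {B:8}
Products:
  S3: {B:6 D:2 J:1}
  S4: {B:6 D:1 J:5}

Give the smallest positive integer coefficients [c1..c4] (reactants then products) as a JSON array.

Coefficients: [1, 2, 3, 1]

B: 1·8+2·8 = 24 | 3·6+1·6 = 24
D: 1·7+2·0 = 7 | 3·2+1·1 = 7
J: 1·8+2·0 = 8 | 3·1+1·5 = 8
gcd(1,2,3,1) = 1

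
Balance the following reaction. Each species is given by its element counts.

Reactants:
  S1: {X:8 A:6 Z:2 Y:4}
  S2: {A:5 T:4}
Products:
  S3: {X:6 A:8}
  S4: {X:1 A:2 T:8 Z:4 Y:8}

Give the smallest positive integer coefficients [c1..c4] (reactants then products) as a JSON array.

X: 4·8+4·0 = 32 | 5·6+2·1 = 32
A: 4·6+4·5 = 44 | 5·8+2·2 = 44
T: 4·0+4·4 = 16 | 5·0+2·8 = 16
Z: 4·2+4·0 = 8 | 5·0+2·4 = 8
Y: 4·4+4·0 = 16 | 5·0+2·8 = 16
gcd(4,4,5,2) = 1

Coefficients: [4, 4, 5, 2]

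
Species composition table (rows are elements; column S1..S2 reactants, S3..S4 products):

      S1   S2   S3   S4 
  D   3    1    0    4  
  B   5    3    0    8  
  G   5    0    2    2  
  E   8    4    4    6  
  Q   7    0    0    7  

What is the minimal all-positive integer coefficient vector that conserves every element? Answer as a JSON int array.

Coefficients: [2, 2, 3, 2]

D: 2·3+2·1 = 8 | 3·0+2·4 = 8
B: 2·5+2·3 = 16 | 3·0+2·8 = 16
G: 2·5+2·0 = 10 | 3·2+2·2 = 10
E: 2·8+2·4 = 24 | 3·4+2·6 = 24
Q: 2·7+2·0 = 14 | 3·0+2·7 = 14
gcd(2,2,3,2) = 1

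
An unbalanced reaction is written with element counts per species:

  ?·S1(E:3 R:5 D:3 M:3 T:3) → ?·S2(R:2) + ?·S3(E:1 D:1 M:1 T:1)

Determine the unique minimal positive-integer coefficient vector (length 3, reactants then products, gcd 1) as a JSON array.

Coefficients: [2, 5, 6]

E: 2·3 = 6 | 5·0+6·1 = 6
R: 2·5 = 10 | 5·2+6·0 = 10
D: 2·3 = 6 | 5·0+6·1 = 6
M: 2·3 = 6 | 5·0+6·1 = 6
T: 2·3 = 6 | 5·0+6·1 = 6
gcd(2,5,6) = 1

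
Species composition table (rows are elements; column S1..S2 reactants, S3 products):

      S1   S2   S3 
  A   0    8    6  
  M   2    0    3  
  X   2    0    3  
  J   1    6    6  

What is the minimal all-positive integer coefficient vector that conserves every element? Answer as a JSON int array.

A: 6·0+3·8 = 24 | 4·6 = 24
M: 6·2+3·0 = 12 | 4·3 = 12
X: 6·2+3·0 = 12 | 4·3 = 12
J: 6·1+3·6 = 24 | 4·6 = 24
gcd(6,3,4) = 1

Coefficients: [6, 3, 4]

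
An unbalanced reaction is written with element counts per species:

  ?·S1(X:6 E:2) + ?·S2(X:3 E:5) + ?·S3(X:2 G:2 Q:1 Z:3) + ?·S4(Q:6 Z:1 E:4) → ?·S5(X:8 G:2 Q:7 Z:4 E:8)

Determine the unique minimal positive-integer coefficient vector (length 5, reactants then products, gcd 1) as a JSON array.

Coefficients: [3, 2, 4, 4, 4]

X: 3·6+2·3+4·2+4·0 = 32 | 4·8 = 32
G: 3·0+2·0+4·2+4·0 = 8 | 4·2 = 8
Q: 3·0+2·0+4·1+4·6 = 28 | 4·7 = 28
Z: 3·0+2·0+4·3+4·1 = 16 | 4·4 = 16
E: 3·2+2·5+4·0+4·4 = 32 | 4·8 = 32
gcd(3,2,4,4,4) = 1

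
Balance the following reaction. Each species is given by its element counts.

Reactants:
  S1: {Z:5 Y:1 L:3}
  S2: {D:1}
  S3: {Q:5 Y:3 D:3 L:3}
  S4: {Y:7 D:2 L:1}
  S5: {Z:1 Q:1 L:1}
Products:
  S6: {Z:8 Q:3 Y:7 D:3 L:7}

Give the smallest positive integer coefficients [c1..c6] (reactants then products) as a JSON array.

Coefficients: [4, 2, 1, 2, 4, 3]

Z: 4·5+2·0+1·0+2·0+4·1 = 24 | 3·8 = 24
Q: 4·0+2·0+1·5+2·0+4·1 = 9 | 3·3 = 9
Y: 4·1+2·0+1·3+2·7+4·0 = 21 | 3·7 = 21
D: 4·0+2·1+1·3+2·2+4·0 = 9 | 3·3 = 9
L: 4·3+2·0+1·3+2·1+4·1 = 21 | 3·7 = 21
gcd(4,2,1,2,4,3) = 1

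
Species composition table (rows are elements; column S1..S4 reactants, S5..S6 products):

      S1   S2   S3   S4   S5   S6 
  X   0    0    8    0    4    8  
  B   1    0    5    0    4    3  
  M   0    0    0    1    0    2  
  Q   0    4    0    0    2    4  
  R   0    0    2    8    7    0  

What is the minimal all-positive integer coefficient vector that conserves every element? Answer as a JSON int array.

Coefficients: [5, 5, 5, 4, 6, 2]

X: 5·0+5·0+5·8+4·0 = 40 | 6·4+2·8 = 40
B: 5·1+5·0+5·5+4·0 = 30 | 6·4+2·3 = 30
M: 5·0+5·0+5·0+4·1 = 4 | 6·0+2·2 = 4
Q: 5·0+5·4+5·0+4·0 = 20 | 6·2+2·4 = 20
R: 5·0+5·0+5·2+4·8 = 42 | 6·7+2·0 = 42
gcd(5,5,5,4,6,2) = 1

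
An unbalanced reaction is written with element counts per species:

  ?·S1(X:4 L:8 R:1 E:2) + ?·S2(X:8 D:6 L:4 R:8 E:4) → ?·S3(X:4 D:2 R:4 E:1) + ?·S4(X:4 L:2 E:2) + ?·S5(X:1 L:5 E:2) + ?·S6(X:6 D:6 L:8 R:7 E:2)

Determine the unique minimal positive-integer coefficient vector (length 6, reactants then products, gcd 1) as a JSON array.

Coefficients: [5, 5, 6, 3, 6, 3]

X: 5·4+5·8 = 60 | 6·4+3·4+6·1+3·6 = 60
D: 5·0+5·6 = 30 | 6·2+3·0+6·0+3·6 = 30
L: 5·8+5·4 = 60 | 6·0+3·2+6·5+3·8 = 60
R: 5·1+5·8 = 45 | 6·4+3·0+6·0+3·7 = 45
E: 5·2+5·4 = 30 | 6·1+3·2+6·2+3·2 = 30
gcd(5,5,6,3,6,3) = 1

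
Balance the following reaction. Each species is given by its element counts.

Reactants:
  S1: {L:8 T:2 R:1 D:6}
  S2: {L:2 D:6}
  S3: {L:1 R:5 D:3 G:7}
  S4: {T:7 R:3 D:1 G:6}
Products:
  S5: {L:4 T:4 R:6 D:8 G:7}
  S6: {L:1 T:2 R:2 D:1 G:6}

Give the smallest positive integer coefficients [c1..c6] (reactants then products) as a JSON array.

L: 2·8+3·2+6·1+4·0 = 28 | 6·4+4·1 = 28
T: 2·2+3·0+6·0+4·7 = 32 | 6·4+4·2 = 32
R: 2·1+3·0+6·5+4·3 = 44 | 6·6+4·2 = 44
D: 2·6+3·6+6·3+4·1 = 52 | 6·8+4·1 = 52
G: 2·0+3·0+6·7+4·6 = 66 | 6·7+4·6 = 66
gcd(2,3,6,4,6,4) = 1

Coefficients: [2, 3, 6, 4, 6, 4]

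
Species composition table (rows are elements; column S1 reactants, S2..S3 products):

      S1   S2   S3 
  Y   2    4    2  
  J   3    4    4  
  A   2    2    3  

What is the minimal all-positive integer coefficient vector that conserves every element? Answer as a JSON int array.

Coefficients: [4, 1, 2]

Y: 4·2 = 8 | 1·4+2·2 = 8
J: 4·3 = 12 | 1·4+2·4 = 12
A: 4·2 = 8 | 1·2+2·3 = 8
gcd(4,1,2) = 1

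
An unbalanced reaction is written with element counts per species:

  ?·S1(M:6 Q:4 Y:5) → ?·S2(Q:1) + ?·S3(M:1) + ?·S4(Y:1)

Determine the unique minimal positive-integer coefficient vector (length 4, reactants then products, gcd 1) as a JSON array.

M: 1·6 = 6 | 4·0+6·1+5·0 = 6
Q: 1·4 = 4 | 4·1+6·0+5·0 = 4
Y: 1·5 = 5 | 4·0+6·0+5·1 = 5
gcd(1,4,6,5) = 1

Coefficients: [1, 4, 6, 5]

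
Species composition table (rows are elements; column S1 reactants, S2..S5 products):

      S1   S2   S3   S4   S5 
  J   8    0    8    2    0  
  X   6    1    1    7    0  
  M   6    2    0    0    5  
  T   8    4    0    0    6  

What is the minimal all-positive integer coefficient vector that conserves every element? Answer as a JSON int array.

Coefficients: [6, 3, 5, 4, 6]

J: 6·8 = 48 | 3·0+5·8+4·2+6·0 = 48
X: 6·6 = 36 | 3·1+5·1+4·7+6·0 = 36
M: 6·6 = 36 | 3·2+5·0+4·0+6·5 = 36
T: 6·8 = 48 | 3·4+5·0+4·0+6·6 = 48
gcd(6,3,5,4,6) = 1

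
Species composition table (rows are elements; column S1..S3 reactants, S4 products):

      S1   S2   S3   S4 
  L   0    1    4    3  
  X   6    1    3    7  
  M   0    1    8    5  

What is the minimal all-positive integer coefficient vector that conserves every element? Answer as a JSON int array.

Coefficients: [3, 4, 2, 4]

L: 3·0+4·1+2·4 = 12 | 4·3 = 12
X: 3·6+4·1+2·3 = 28 | 4·7 = 28
M: 3·0+4·1+2·8 = 20 | 4·5 = 20
gcd(3,4,2,4) = 1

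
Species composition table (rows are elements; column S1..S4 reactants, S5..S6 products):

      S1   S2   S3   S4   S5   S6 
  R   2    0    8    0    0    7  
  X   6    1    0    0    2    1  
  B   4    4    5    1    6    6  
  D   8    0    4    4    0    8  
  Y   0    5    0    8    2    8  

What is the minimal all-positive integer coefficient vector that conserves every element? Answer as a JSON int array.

Coefficients: [1, 2, 5, 5, 1, 6]

R: 1·2+2·0+5·8+5·0 = 42 | 1·0+6·7 = 42
X: 1·6+2·1+5·0+5·0 = 8 | 1·2+6·1 = 8
B: 1·4+2·4+5·5+5·1 = 42 | 1·6+6·6 = 42
D: 1·8+2·0+5·4+5·4 = 48 | 1·0+6·8 = 48
Y: 1·0+2·5+5·0+5·8 = 50 | 1·2+6·8 = 50
gcd(1,2,5,5,1,6) = 1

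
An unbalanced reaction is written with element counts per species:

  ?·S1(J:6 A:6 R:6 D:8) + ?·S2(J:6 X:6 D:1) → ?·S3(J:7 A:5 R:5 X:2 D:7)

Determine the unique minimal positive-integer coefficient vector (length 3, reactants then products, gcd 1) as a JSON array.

Coefficients: [5, 2, 6]

J: 5·6+2·6 = 42 | 6·7 = 42
A: 5·6+2·0 = 30 | 6·5 = 30
R: 5·6+2·0 = 30 | 6·5 = 30
X: 5·0+2·6 = 12 | 6·2 = 12
D: 5·8+2·1 = 42 | 6·7 = 42
gcd(5,2,6) = 1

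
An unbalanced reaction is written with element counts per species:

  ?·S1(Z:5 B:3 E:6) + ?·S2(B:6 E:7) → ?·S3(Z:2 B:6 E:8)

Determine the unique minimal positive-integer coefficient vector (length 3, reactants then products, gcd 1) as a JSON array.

Coefficients: [2, 4, 5]

Z: 2·5+4·0 = 10 | 5·2 = 10
B: 2·3+4·6 = 30 | 5·6 = 30
E: 2·6+4·7 = 40 | 5·8 = 40
gcd(2,4,5) = 1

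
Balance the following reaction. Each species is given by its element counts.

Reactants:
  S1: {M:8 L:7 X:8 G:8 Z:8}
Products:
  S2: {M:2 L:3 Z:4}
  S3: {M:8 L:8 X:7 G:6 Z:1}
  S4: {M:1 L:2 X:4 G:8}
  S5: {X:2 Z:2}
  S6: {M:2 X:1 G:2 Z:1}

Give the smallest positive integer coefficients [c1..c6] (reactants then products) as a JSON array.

M: 5·8 = 40 | 5·2+2·8+2·1+6·0+6·2 = 40
L: 5·7 = 35 | 5·3+2·8+2·2+6·0+6·0 = 35
X: 5·8 = 40 | 5·0+2·7+2·4+6·2+6·1 = 40
G: 5·8 = 40 | 5·0+2·6+2·8+6·0+6·2 = 40
Z: 5·8 = 40 | 5·4+2·1+2·0+6·2+6·1 = 40
gcd(5,5,2,2,6,6) = 1

Coefficients: [5, 5, 2, 2, 6, 6]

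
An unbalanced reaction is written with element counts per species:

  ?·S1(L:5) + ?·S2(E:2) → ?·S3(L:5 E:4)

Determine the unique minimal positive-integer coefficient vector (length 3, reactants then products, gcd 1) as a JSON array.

Coefficients: [1, 2, 1]

L: 1·5+2·0 = 5 | 1·5 = 5
E: 1·0+2·2 = 4 | 1·4 = 4
gcd(1,2,1) = 1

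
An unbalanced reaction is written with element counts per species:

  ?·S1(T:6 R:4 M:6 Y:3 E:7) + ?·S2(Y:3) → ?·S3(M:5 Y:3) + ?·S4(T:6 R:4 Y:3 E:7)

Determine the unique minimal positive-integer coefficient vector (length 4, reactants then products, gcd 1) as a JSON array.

Coefficients: [5, 6, 6, 5]

T: 5·6+6·0 = 30 | 6·0+5·6 = 30
R: 5·4+6·0 = 20 | 6·0+5·4 = 20
M: 5·6+6·0 = 30 | 6·5+5·0 = 30
Y: 5·3+6·3 = 33 | 6·3+5·3 = 33
E: 5·7+6·0 = 35 | 6·0+5·7 = 35
gcd(5,6,6,5) = 1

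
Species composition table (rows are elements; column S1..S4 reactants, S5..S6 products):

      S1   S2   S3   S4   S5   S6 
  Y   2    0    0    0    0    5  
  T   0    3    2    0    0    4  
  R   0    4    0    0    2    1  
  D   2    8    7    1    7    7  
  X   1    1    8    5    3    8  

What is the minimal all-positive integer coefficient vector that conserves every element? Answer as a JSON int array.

Coefficients: [5, 2, 1, 2, 3, 2]

Y: 5·2+2·0+1·0+2·0 = 10 | 3·0+2·5 = 10
T: 5·0+2·3+1·2+2·0 = 8 | 3·0+2·4 = 8
R: 5·0+2·4+1·0+2·0 = 8 | 3·2+2·1 = 8
D: 5·2+2·8+1·7+2·1 = 35 | 3·7+2·7 = 35
X: 5·1+2·1+1·8+2·5 = 25 | 3·3+2·8 = 25
gcd(5,2,1,2,3,2) = 1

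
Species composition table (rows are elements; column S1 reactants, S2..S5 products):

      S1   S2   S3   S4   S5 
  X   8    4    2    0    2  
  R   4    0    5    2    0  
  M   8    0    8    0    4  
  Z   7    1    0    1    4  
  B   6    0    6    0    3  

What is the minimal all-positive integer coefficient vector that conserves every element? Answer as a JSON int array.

Coefficients: [5, 6, 2, 5, 6]

X: 5·8 = 40 | 6·4+2·2+5·0+6·2 = 40
R: 5·4 = 20 | 6·0+2·5+5·2+6·0 = 20
M: 5·8 = 40 | 6·0+2·8+5·0+6·4 = 40
Z: 5·7 = 35 | 6·1+2·0+5·1+6·4 = 35
B: 5·6 = 30 | 6·0+2·6+5·0+6·3 = 30
gcd(5,6,2,5,6) = 1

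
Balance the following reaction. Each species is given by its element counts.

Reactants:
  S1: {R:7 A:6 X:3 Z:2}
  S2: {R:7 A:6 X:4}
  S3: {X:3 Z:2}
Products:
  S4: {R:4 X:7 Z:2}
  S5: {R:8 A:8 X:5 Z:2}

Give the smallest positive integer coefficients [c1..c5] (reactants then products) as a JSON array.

Coefficients: [3, 5, 5, 2, 6]

R: 3·7+5·7+5·0 = 56 | 2·4+6·8 = 56
A: 3·6+5·6+5·0 = 48 | 2·0+6·8 = 48
X: 3·3+5·4+5·3 = 44 | 2·7+6·5 = 44
Z: 3·2+5·0+5·2 = 16 | 2·2+6·2 = 16
gcd(3,5,5,2,6) = 1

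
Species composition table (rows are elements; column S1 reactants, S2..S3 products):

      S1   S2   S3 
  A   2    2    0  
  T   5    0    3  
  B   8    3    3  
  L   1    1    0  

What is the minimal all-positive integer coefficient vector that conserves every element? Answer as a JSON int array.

A: 3·2 = 6 | 3·2+5·0 = 6
T: 3·5 = 15 | 3·0+5·3 = 15
B: 3·8 = 24 | 3·3+5·3 = 24
L: 3·1 = 3 | 3·1+5·0 = 3
gcd(3,3,5) = 1

Coefficients: [3, 3, 5]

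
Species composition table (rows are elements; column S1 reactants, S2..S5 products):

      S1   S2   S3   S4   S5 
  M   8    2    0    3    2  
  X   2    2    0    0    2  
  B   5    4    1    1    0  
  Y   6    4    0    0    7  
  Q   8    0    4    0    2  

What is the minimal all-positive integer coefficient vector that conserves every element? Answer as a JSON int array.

M: 3·8 = 24 | 1·2+5·0+6·3+2·2 = 24
X: 3·2 = 6 | 1·2+5·0+6·0+2·2 = 6
B: 3·5 = 15 | 1·4+5·1+6·1+2·0 = 15
Y: 3·6 = 18 | 1·4+5·0+6·0+2·7 = 18
Q: 3·8 = 24 | 1·0+5·4+6·0+2·2 = 24
gcd(3,1,5,6,2) = 1

Coefficients: [3, 1, 5, 6, 2]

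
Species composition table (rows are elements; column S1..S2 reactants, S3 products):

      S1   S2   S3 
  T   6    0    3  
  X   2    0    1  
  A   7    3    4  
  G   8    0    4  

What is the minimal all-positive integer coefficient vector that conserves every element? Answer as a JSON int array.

T: 3·6+1·0 = 18 | 6·3 = 18
X: 3·2+1·0 = 6 | 6·1 = 6
A: 3·7+1·3 = 24 | 6·4 = 24
G: 3·8+1·0 = 24 | 6·4 = 24
gcd(3,1,6) = 1

Coefficients: [3, 1, 6]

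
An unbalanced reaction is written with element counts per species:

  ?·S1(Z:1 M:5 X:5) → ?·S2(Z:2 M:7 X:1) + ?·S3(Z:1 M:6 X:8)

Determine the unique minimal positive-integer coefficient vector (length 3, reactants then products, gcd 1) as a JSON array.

Z: 5·1 = 5 | 1·2+3·1 = 5
M: 5·5 = 25 | 1·7+3·6 = 25
X: 5·5 = 25 | 1·1+3·8 = 25
gcd(5,1,3) = 1

Coefficients: [5, 1, 3]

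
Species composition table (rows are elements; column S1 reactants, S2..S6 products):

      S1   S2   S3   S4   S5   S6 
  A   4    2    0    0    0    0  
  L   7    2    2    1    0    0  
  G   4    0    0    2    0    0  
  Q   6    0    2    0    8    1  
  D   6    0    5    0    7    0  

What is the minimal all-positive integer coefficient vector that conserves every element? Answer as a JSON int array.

Coefficients: [2, 4, 1, 4, 1, 2]

A: 2·4 = 8 | 4·2+1·0+4·0+1·0+2·0 = 8
L: 2·7 = 14 | 4·2+1·2+4·1+1·0+2·0 = 14
G: 2·4 = 8 | 4·0+1·0+4·2+1·0+2·0 = 8
Q: 2·6 = 12 | 4·0+1·2+4·0+1·8+2·1 = 12
D: 2·6 = 12 | 4·0+1·5+4·0+1·7+2·0 = 12
gcd(2,4,1,4,1,2) = 1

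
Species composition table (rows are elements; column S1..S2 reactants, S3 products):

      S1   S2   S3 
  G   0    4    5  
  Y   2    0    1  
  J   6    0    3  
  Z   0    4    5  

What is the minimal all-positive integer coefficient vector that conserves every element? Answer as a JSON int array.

G: 2·0+5·4 = 20 | 4·5 = 20
Y: 2·2+5·0 = 4 | 4·1 = 4
J: 2·6+5·0 = 12 | 4·3 = 12
Z: 2·0+5·4 = 20 | 4·5 = 20
gcd(2,5,4) = 1

Coefficients: [2, 5, 4]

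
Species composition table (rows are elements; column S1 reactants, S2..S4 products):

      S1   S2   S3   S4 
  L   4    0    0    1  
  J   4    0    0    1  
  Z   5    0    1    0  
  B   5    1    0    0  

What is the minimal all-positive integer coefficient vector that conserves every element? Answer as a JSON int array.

Coefficients: [1, 5, 5, 4]

L: 1·4 = 4 | 5·0+5·0+4·1 = 4
J: 1·4 = 4 | 5·0+5·0+4·1 = 4
Z: 1·5 = 5 | 5·0+5·1+4·0 = 5
B: 1·5 = 5 | 5·1+5·0+4·0 = 5
gcd(1,5,5,4) = 1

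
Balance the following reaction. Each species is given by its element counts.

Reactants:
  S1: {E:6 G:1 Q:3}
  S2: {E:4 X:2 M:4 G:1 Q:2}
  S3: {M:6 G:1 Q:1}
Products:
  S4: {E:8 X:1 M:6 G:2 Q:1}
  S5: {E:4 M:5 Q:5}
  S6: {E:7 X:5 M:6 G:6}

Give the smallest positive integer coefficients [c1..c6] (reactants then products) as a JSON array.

Coefficients: [5, 6, 5, 2, 6, 2]

E: 5·6+6·4+5·0 = 54 | 2·8+6·4+2·7 = 54
X: 5·0+6·2+5·0 = 12 | 2·1+6·0+2·5 = 12
M: 5·0+6·4+5·6 = 54 | 2·6+6·5+2·6 = 54
G: 5·1+6·1+5·1 = 16 | 2·2+6·0+2·6 = 16
Q: 5·3+6·2+5·1 = 32 | 2·1+6·5+2·0 = 32
gcd(5,6,5,2,6,2) = 1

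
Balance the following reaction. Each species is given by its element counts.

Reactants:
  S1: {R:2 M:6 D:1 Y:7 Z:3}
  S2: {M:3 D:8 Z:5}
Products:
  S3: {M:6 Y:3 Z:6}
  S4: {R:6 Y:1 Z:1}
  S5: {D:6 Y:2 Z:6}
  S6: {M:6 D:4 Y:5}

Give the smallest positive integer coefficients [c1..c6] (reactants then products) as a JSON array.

R: 6·2+4·0 = 12 | 3·0+2·6+3·0+5·0 = 12
M: 6·6+4·3 = 48 | 3·6+2·0+3·0+5·6 = 48
D: 6·1+4·8 = 38 | 3·0+2·0+3·6+5·4 = 38
Y: 6·7+4·0 = 42 | 3·3+2·1+3·2+5·5 = 42
Z: 6·3+4·5 = 38 | 3·6+2·1+3·6+5·0 = 38
gcd(6,4,3,2,3,5) = 1

Coefficients: [6, 4, 3, 2, 3, 5]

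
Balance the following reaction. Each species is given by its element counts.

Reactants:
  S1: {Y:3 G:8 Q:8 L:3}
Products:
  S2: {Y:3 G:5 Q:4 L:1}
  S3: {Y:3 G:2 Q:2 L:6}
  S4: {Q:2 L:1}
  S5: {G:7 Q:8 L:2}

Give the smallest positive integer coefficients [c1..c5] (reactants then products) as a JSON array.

Coefficients: [6, 5, 1, 1, 3]

Y: 6·3 = 18 | 5·3+1·3+1·0+3·0 = 18
G: 6·8 = 48 | 5·5+1·2+1·0+3·7 = 48
Q: 6·8 = 48 | 5·4+1·2+1·2+3·8 = 48
L: 6·3 = 18 | 5·1+1·6+1·1+3·2 = 18
gcd(6,5,1,1,3) = 1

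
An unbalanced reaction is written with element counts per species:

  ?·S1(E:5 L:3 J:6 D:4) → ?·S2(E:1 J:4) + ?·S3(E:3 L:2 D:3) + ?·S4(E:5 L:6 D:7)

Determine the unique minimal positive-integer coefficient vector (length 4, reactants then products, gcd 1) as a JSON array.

E: 4·5 = 20 | 6·1+3·3+1·5 = 20
L: 4·3 = 12 | 6·0+3·2+1·6 = 12
J: 4·6 = 24 | 6·4+3·0+1·0 = 24
D: 4·4 = 16 | 6·0+3·3+1·7 = 16
gcd(4,6,3,1) = 1

Coefficients: [4, 6, 3, 1]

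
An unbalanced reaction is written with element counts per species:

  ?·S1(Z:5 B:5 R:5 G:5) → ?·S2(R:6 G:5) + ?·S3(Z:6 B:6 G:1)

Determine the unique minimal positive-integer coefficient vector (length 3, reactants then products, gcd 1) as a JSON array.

Coefficients: [6, 5, 5]

Z: 6·5 = 30 | 5·0+5·6 = 30
B: 6·5 = 30 | 5·0+5·6 = 30
R: 6·5 = 30 | 5·6+5·0 = 30
G: 6·5 = 30 | 5·5+5·1 = 30
gcd(6,5,5) = 1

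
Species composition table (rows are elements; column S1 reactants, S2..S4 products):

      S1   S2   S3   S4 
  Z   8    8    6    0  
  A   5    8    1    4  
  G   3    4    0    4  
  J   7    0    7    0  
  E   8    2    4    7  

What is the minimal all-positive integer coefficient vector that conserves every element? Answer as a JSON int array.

Coefficients: [4, 1, 4, 2]

Z: 4·8 = 32 | 1·8+4·6+2·0 = 32
A: 4·5 = 20 | 1·8+4·1+2·4 = 20
G: 4·3 = 12 | 1·4+4·0+2·4 = 12
J: 4·7 = 28 | 1·0+4·7+2·0 = 28
E: 4·8 = 32 | 1·2+4·4+2·7 = 32
gcd(4,1,4,2) = 1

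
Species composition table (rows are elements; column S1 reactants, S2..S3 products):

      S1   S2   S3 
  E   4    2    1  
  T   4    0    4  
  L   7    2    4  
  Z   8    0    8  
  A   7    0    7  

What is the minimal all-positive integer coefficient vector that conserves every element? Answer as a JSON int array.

E: 2·4 = 8 | 3·2+2·1 = 8
T: 2·4 = 8 | 3·0+2·4 = 8
L: 2·7 = 14 | 3·2+2·4 = 14
Z: 2·8 = 16 | 3·0+2·8 = 16
A: 2·7 = 14 | 3·0+2·7 = 14
gcd(2,3,2) = 1

Coefficients: [2, 3, 2]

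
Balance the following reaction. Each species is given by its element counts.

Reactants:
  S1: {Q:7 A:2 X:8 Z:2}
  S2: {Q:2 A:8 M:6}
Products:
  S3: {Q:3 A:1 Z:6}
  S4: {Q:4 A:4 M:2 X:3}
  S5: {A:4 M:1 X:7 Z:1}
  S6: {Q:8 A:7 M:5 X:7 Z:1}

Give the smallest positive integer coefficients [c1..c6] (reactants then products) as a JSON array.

Coefficients: [5, 4, 1, 4, 1, 3]

Q: 5·7+4·2 = 43 | 1·3+4·4+1·0+3·8 = 43
A: 5·2+4·8 = 42 | 1·1+4·4+1·4+3·7 = 42
M: 5·0+4·6 = 24 | 1·0+4·2+1·1+3·5 = 24
X: 5·8+4·0 = 40 | 1·0+4·3+1·7+3·7 = 40
Z: 5·2+4·0 = 10 | 1·6+4·0+1·1+3·1 = 10
gcd(5,4,1,4,1,3) = 1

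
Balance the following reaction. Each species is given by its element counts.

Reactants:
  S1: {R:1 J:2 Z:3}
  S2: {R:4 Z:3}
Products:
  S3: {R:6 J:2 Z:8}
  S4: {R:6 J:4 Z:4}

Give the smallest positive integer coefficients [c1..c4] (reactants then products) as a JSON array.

Coefficients: [6, 6, 4, 1]

R: 6·1+6·4 = 30 | 4·6+1·6 = 30
J: 6·2+6·0 = 12 | 4·2+1·4 = 12
Z: 6·3+6·3 = 36 | 4·8+1·4 = 36
gcd(6,6,4,1) = 1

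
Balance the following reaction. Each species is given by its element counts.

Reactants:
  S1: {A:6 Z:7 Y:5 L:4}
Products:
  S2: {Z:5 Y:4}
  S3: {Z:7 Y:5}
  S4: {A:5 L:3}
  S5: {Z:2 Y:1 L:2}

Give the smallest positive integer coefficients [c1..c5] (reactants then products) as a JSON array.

A: 5·6 = 30 | 1·0+4·0+6·5+1·0 = 30
Z: 5·7 = 35 | 1·5+4·7+6·0+1·2 = 35
Y: 5·5 = 25 | 1·4+4·5+6·0+1·1 = 25
L: 5·4 = 20 | 1·0+4·0+6·3+1·2 = 20
gcd(5,1,4,6,1) = 1

Coefficients: [5, 1, 4, 6, 1]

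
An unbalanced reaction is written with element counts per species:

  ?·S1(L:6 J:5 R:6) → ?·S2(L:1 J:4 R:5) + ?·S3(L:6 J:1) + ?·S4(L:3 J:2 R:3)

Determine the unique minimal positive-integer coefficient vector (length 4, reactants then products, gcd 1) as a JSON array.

L: 4·6 = 24 | 3·1+2·6+3·3 = 24
J: 4·5 = 20 | 3·4+2·1+3·2 = 20
R: 4·6 = 24 | 3·5+2·0+3·3 = 24
gcd(4,3,2,3) = 1

Coefficients: [4, 3, 2, 3]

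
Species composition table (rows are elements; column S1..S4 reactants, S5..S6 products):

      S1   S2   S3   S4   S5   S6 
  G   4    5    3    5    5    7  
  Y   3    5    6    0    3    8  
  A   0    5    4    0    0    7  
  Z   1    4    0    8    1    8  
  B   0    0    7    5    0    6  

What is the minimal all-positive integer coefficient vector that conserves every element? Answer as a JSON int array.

G: 4·4+2·5+1·3+1·5 = 34 | 4·5+2·7 = 34
Y: 4·3+2·5+1·6+1·0 = 28 | 4·3+2·8 = 28
A: 4·0+2·5+1·4+1·0 = 14 | 4·0+2·7 = 14
Z: 4·1+2·4+1·0+1·8 = 20 | 4·1+2·8 = 20
B: 4·0+2·0+1·7+1·5 = 12 | 4·0+2·6 = 12
gcd(4,2,1,1,4,2) = 1

Coefficients: [4, 2, 1, 1, 4, 2]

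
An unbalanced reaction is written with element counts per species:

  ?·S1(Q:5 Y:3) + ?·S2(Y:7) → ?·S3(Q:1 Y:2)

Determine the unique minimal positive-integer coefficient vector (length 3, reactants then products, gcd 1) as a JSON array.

Coefficients: [1, 1, 5]

Q: 1·5+1·0 = 5 | 5·1 = 5
Y: 1·3+1·7 = 10 | 5·2 = 10
gcd(1,1,5) = 1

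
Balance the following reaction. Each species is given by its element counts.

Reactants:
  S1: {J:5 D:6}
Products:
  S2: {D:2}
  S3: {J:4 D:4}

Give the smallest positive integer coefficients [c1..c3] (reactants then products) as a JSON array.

J: 4·5 = 20 | 2·0+5·4 = 20
D: 4·6 = 24 | 2·2+5·4 = 24
gcd(4,2,5) = 1

Coefficients: [4, 2, 5]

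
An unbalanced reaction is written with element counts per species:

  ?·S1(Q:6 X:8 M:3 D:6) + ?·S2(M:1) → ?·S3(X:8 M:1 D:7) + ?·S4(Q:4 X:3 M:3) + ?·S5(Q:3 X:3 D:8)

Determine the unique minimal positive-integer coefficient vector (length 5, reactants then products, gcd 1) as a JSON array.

Coefficients: [5, 5, 2, 6, 2]

Q: 5·6+5·0 = 30 | 2·0+6·4+2·3 = 30
X: 5·8+5·0 = 40 | 2·8+6·3+2·3 = 40
M: 5·3+5·1 = 20 | 2·1+6·3+2·0 = 20
D: 5·6+5·0 = 30 | 2·7+6·0+2·8 = 30
gcd(5,5,2,6,2) = 1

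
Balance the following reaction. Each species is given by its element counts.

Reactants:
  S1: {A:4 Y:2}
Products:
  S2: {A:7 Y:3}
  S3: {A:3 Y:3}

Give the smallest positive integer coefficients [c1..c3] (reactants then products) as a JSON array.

Coefficients: [6, 3, 1]

A: 6·4 = 24 | 3·7+1·3 = 24
Y: 6·2 = 12 | 3·3+1·3 = 12
gcd(6,3,1) = 1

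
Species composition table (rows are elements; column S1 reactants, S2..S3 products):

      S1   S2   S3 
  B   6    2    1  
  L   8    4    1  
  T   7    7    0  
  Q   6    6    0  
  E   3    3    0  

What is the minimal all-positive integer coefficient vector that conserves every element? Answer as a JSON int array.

B: 1·6 = 6 | 1·2+4·1 = 6
L: 1·8 = 8 | 1·4+4·1 = 8
T: 1·7 = 7 | 1·7+4·0 = 7
Q: 1·6 = 6 | 1·6+4·0 = 6
E: 1·3 = 3 | 1·3+4·0 = 3
gcd(1,1,4) = 1

Coefficients: [1, 1, 4]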